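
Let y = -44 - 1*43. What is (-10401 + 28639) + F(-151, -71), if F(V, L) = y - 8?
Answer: 18143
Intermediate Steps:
y = -87 (y = -44 - 43 = -87)
F(V, L) = -95 (F(V, L) = -87 - 8 = -95)
(-10401 + 28639) + F(-151, -71) = (-10401 + 28639) - 95 = 18238 - 95 = 18143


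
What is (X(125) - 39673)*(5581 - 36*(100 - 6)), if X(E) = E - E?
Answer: -87161581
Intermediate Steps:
X(E) = 0
(X(125) - 39673)*(5581 - 36*(100 - 6)) = (0 - 39673)*(5581 - 36*(100 - 6)) = -39673*(5581 - 36*94) = -39673*(5581 - 3384) = -39673*2197 = -87161581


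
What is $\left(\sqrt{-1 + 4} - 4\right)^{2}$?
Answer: $\left(4 - \sqrt{3}\right)^{2} \approx 5.1436$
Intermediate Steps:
$\left(\sqrt{-1 + 4} - 4\right)^{2} = \left(\sqrt{3} - 4\right)^{2} = \left(-4 + \sqrt{3}\right)^{2}$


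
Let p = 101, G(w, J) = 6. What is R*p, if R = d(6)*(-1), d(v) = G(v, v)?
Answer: -606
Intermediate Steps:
d(v) = 6
R = -6 (R = 6*(-1) = -6)
R*p = -6*101 = -606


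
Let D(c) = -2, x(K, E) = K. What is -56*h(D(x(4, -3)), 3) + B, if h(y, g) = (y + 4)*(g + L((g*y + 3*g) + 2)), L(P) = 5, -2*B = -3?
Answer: -1789/2 ≈ -894.50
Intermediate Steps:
B = 3/2 (B = -1/2*(-3) = 3/2 ≈ 1.5000)
h(y, g) = (4 + y)*(5 + g) (h(y, g) = (y + 4)*(g + 5) = (4 + y)*(5 + g))
-56*h(D(x(4, -3)), 3) + B = -56*(20 + 4*3 + 5*(-2) + 3*(-2)) + 3/2 = -56*(20 + 12 - 10 - 6) + 3/2 = -56*16 + 3/2 = -896 + 3/2 = -1789/2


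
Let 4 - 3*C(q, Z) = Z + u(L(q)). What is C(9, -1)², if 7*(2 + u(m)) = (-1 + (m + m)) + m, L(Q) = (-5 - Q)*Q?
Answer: 183184/441 ≈ 415.38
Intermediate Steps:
L(Q) = Q*(-5 - Q)
u(m) = -15/7 + 3*m/7 (u(m) = -2 + ((-1 + (m + m)) + m)/7 = -2 + ((-1 + 2*m) + m)/7 = -2 + (-1 + 3*m)/7 = -2 + (-⅐ + 3*m/7) = -15/7 + 3*m/7)
C(q, Z) = 43/21 - Z/3 + q*(5 + q)/7 (C(q, Z) = 4/3 - (Z + (-15/7 + 3*(-q*(5 + q))/7))/3 = 4/3 - (Z + (-15/7 - 3*q*(5 + q)/7))/3 = 4/3 - (-15/7 + Z - 3*q*(5 + q)/7)/3 = 4/3 + (5/7 - Z/3 + q*(5 + q)/7) = 43/21 - Z/3 + q*(5 + q)/7)
C(9, -1)² = (43/21 - ⅓*(-1) + (⅐)*9*(5 + 9))² = (43/21 + ⅓ + (⅐)*9*14)² = (43/21 + ⅓ + 18)² = (428/21)² = 183184/441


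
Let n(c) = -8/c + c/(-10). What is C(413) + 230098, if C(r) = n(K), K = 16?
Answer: 2300959/10 ≈ 2.3010e+5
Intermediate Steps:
n(c) = -8/c - c/10 (n(c) = -8/c + c*(-1/10) = -8/c - c/10)
C(r) = -21/10 (C(r) = -8/16 - 1/10*16 = -8*1/16 - 8/5 = -1/2 - 8/5 = -21/10)
C(413) + 230098 = -21/10 + 230098 = 2300959/10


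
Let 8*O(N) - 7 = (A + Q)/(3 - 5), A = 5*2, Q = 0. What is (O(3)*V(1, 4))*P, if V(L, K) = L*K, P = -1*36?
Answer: -36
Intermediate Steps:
P = -36
A = 10
O(N) = 1/4 (O(N) = 7/8 + ((10 + 0)/(3 - 5))/8 = 7/8 + (10/(-2))/8 = 7/8 + (10*(-1/2))/8 = 7/8 + (1/8)*(-5) = 7/8 - 5/8 = 1/4)
V(L, K) = K*L
(O(3)*V(1, 4))*P = ((4*1)/4)*(-36) = ((1/4)*4)*(-36) = 1*(-36) = -36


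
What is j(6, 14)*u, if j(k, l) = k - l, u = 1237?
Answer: -9896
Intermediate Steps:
j(6, 14)*u = (6 - 1*14)*1237 = (6 - 14)*1237 = -8*1237 = -9896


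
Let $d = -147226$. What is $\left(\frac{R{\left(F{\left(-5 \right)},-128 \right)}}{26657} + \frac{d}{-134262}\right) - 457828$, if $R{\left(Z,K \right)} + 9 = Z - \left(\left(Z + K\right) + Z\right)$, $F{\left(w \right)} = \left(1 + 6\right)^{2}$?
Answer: $- \frac{819286305781565}{1789511067} \approx -4.5783 \cdot 10^{5}$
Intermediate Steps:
$F{\left(w \right)} = 49$ ($F{\left(w \right)} = 7^{2} = 49$)
$R{\left(Z,K \right)} = -9 - K - Z$ ($R{\left(Z,K \right)} = -9 + \left(Z - \left(\left(Z + K\right) + Z\right)\right) = -9 + \left(Z - \left(\left(K + Z\right) + Z\right)\right) = -9 + \left(Z - \left(K + 2 Z\right)\right) = -9 - \left(K + Z\right) = -9 - K - Z$)
$\left(\frac{R{\left(F{\left(-5 \right)},-128 \right)}}{26657} + \frac{d}{-134262}\right) - 457828 = \left(\frac{-9 - -128 - 49}{26657} - \frac{147226}{-134262}\right) - 457828 = \left(\left(-9 + 128 - 49\right) \frac{1}{26657} - - \frac{73613}{67131}\right) - 457828 = \left(70 \cdot \frac{1}{26657} + \frac{73613}{67131}\right) - 457828 = \left(\frac{70}{26657} + \frac{73613}{67131}\right) - 457828 = \frac{1967000911}{1789511067} - 457828 = - \frac{819286305781565}{1789511067}$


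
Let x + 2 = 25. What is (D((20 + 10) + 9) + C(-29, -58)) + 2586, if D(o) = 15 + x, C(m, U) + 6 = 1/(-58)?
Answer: 151843/58 ≈ 2618.0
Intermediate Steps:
x = 23 (x = -2 + 25 = 23)
C(m, U) = -349/58 (C(m, U) = -6 + 1/(-58) = -6 - 1/58 = -349/58)
D(o) = 38 (D(o) = 15 + 23 = 38)
(D((20 + 10) + 9) + C(-29, -58)) + 2586 = (38 - 349/58) + 2586 = 1855/58 + 2586 = 151843/58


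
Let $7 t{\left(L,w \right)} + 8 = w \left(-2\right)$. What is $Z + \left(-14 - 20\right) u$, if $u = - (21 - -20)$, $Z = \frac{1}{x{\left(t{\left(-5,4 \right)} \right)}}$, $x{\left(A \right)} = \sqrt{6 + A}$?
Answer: $1394 + \frac{\sqrt{182}}{26} \approx 1394.5$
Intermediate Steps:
$t{\left(L,w \right)} = - \frac{8}{7} - \frac{2 w}{7}$ ($t{\left(L,w \right)} = - \frac{8}{7} + \frac{w \left(-2\right)}{7} = - \frac{8}{7} + \frac{\left(-2\right) w}{7} = - \frac{8}{7} - \frac{2 w}{7}$)
$Z = \frac{\sqrt{182}}{26}$ ($Z = \frac{1}{\sqrt{6 - \frac{16}{7}}} = \frac{1}{\sqrt{\frac{26}{7}}} = \frac{1}{\frac{1}{7} \sqrt{182}} = \frac{\sqrt{182}}{26} \approx 0.51887$)
$u = -41$ ($u = - (21 + 20) = \left(-1\right) 41 = -41$)
$Z + \left(-14 - 20\right) u = \frac{\sqrt{182}}{26} + \left(-14 - 20\right) \left(-41\right) = \frac{\sqrt{182}}{26} - -1394 = \frac{\sqrt{182}}{26} + 1394 = 1394 + \frac{\sqrt{182}}{26}$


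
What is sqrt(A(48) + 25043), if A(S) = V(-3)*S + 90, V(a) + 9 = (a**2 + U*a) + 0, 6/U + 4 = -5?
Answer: sqrt(25229) ≈ 158.84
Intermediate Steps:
U = -2/3 (U = 6/(-4 - 5) = 6/(-9) = 6*(-1/9) = -2/3 ≈ -0.66667)
V(a) = -9 + a**2 - 2*a/3 (V(a) = -9 + ((a**2 - 2*a/3) + 0) = -9 + (a**2 - 2*a/3) = -9 + a**2 - 2*a/3)
A(S) = 90 + 2*S (A(S) = (-9 + (-3)**2 - 2/3*(-3))*S + 90 = (-9 + 9 + 2)*S + 90 = 2*S + 90 = 90 + 2*S)
sqrt(A(48) + 25043) = sqrt((90 + 2*48) + 25043) = sqrt((90 + 96) + 25043) = sqrt(186 + 25043) = sqrt(25229)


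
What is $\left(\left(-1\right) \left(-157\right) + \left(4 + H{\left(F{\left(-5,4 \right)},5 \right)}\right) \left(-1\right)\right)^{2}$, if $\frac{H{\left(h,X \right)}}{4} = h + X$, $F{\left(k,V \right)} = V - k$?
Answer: $9409$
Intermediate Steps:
$H{\left(h,X \right)} = 4 X + 4 h$ ($H{\left(h,X \right)} = 4 \left(h + X\right) = 4 \left(X + h\right) = 4 X + 4 h$)
$\left(\left(-1\right) \left(-157\right) + \left(4 + H{\left(F{\left(-5,4 \right)},5 \right)}\right) \left(-1\right)\right)^{2} = \left(\left(-1\right) \left(-157\right) + \left(4 + \left(4 \cdot 5 + 4 \left(4 - -5\right)\right)\right) \left(-1\right)\right)^{2} = \left(157 + \left(4 + \left(20 + 4 \left(4 + 5\right)\right)\right) \left(-1\right)\right)^{2} = \left(157 + \left(4 + \left(20 + 4 \cdot 9\right)\right) \left(-1\right)\right)^{2} = \left(157 + \left(4 + \left(20 + 36\right)\right) \left(-1\right)\right)^{2} = \left(157 + \left(4 + 56\right) \left(-1\right)\right)^{2} = \left(157 + 60 \left(-1\right)\right)^{2} = \left(157 - 60\right)^{2} = 97^{2} = 9409$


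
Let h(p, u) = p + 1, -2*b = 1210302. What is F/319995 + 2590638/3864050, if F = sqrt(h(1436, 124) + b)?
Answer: 1295319/1932025 + I*sqrt(603714)/319995 ≈ 0.67045 + 0.0024281*I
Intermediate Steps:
b = -605151 (b = -1/2*1210302 = -605151)
h(p, u) = 1 + p
F = I*sqrt(603714) (F = sqrt((1 + 1436) - 605151) = sqrt(1437 - 605151) = sqrt(-603714) = I*sqrt(603714) ≈ 776.99*I)
F/319995 + 2590638/3864050 = (I*sqrt(603714))/319995 + 2590638/3864050 = (I*sqrt(603714))*(1/319995) + 2590638*(1/3864050) = I*sqrt(603714)/319995 + 1295319/1932025 = 1295319/1932025 + I*sqrt(603714)/319995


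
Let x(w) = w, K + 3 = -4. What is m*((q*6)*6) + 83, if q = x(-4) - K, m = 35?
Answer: 3863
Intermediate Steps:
K = -7 (K = -3 - 4 = -7)
q = 3 (q = -4 - 1*(-7) = -4 + 7 = 3)
m*((q*6)*6) + 83 = 35*((3*6)*6) + 83 = 35*(18*6) + 83 = 35*108 + 83 = 3780 + 83 = 3863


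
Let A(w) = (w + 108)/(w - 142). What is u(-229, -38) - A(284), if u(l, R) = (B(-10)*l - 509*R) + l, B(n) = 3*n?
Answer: 1844597/71 ≈ 25980.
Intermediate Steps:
A(w) = (108 + w)/(-142 + w)
u(l, R) = -509*R - 29*l (u(l, R) = ((3*(-10))*l - 509*R) + l = (-30*l - 509*R) + l = (-509*R - 30*l) + l = -509*R - 29*l)
u(-229, -38) - A(284) = (-509*(-38) - 29*(-229)) - (108 + 284)/(-142 + 284) = (19342 + 6641) - 392/142 = 25983 - 392/142 = 25983 - 1*196/71 = 25983 - 196/71 = 1844597/71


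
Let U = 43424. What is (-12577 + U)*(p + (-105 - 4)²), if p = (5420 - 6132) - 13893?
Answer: -84027228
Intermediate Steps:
p = -14605 (p = -712 - 13893 = -14605)
(-12577 + U)*(p + (-105 - 4)²) = (-12577 + 43424)*(-14605 + (-105 - 4)²) = 30847*(-14605 + (-109)²) = 30847*(-14605 + 11881) = 30847*(-2724) = -84027228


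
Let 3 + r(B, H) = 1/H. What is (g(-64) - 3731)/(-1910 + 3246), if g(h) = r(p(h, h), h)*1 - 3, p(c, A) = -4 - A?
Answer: -239169/85504 ≈ -2.7972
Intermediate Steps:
r(B, H) = -3 + 1/H
g(h) = -6 + 1/h (g(h) = (-3 + 1/h)*1 - 3 = (-3 + 1/h) - 3 = -6 + 1/h)
(g(-64) - 3731)/(-1910 + 3246) = ((-6 + 1/(-64)) - 3731)/(-1910 + 3246) = ((-6 - 1/64) - 3731)/1336 = (-385/64 - 3731)*(1/1336) = -239169/64*1/1336 = -239169/85504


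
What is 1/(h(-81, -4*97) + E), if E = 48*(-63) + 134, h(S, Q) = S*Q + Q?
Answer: 1/28150 ≈ 3.5524e-5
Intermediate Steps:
h(S, Q) = Q + Q*S (h(S, Q) = Q*S + Q = Q + Q*S)
E = -2890 (E = -3024 + 134 = -2890)
1/(h(-81, -4*97) + E) = 1/((-4*97)*(1 - 81) - 2890) = 1/(-388*(-80) - 2890) = 1/(31040 - 2890) = 1/28150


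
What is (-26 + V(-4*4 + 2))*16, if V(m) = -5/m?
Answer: -2872/7 ≈ -410.29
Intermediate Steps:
(-26 + V(-4*4 + 2))*16 = (-26 - 5/(-4*4 + 2))*16 = (-26 - 5/(-16 + 2))*16 = (-26 - 5/(-14))*16 = (-26 - 5*(-1/14))*16 = (-26 + 5/14)*16 = -359/14*16 = -2872/7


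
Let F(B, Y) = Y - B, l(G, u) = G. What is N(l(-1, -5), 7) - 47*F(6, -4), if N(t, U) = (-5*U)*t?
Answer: 505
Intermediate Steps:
N(t, U) = -5*U*t
N(l(-1, -5), 7) - 47*F(6, -4) = -5*7*(-1) - 47*(-4 - 1*6) = 35 - 47*(-4 - 6) = 35 - 47*(-10) = 35 + 470 = 505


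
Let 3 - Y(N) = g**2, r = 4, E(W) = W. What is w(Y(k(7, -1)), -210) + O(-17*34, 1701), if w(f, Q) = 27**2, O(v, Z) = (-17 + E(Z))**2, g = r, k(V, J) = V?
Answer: 2836585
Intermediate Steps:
g = 4
Y(N) = -13 (Y(N) = 3 - 1*4**2 = 3 - 1*16 = 3 - 16 = -13)
O(v, Z) = (-17 + Z)**2
w(f, Q) = 729
w(Y(k(7, -1)), -210) + O(-17*34, 1701) = 729 + (-17 + 1701)**2 = 729 + 1684**2 = 729 + 2835856 = 2836585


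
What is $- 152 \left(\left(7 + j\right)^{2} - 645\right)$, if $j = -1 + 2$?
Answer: $88312$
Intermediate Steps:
$j = 1$
$- 152 \left(\left(7 + j\right)^{2} - 645\right) = - 152 \left(\left(7 + 1\right)^{2} - 645\right) = - 152 \left(8^{2} - 645\right) = - 152 \left(64 - 645\right) = \left(-152\right) \left(-581\right) = 88312$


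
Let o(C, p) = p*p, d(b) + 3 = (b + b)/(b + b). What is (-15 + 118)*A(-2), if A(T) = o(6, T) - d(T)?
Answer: 618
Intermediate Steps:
d(b) = -2 (d(b) = -3 + (b + b)/(b + b) = -3 + (2*b)/((2*b)) = -3 + (2*b)*(1/(2*b)) = -3 + 1 = -2)
o(C, p) = p**2
A(T) = 2 + T**2 (A(T) = T**2 - 1*(-2) = T**2 + 2 = 2 + T**2)
(-15 + 118)*A(-2) = (-15 + 118)*(2 + (-2)**2) = 103*(2 + 4) = 103*6 = 618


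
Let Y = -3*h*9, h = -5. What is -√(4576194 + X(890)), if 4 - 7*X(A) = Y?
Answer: -√224232589/7 ≈ -2139.2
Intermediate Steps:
Y = 135 (Y = -3*(-5)*9 = 15*9 = 135)
X(A) = -131/7 (X(A) = 4/7 - ⅐*135 = 4/7 - 135/7 = -131/7)
-√(4576194 + X(890)) = -√(4576194 - 131/7) = -√(32033227/7) = -√224232589/7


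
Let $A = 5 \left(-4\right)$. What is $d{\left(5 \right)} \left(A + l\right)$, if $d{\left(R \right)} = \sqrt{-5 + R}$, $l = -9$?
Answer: $0$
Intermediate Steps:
$A = -20$
$d{\left(5 \right)} \left(A + l\right) = \sqrt{-5 + 5} \left(-20 - 9\right) = \sqrt{0} \left(-29\right) = 0 \left(-29\right) = 0$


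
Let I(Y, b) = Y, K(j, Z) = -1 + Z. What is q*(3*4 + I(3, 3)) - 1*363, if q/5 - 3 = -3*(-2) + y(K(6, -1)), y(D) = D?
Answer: 162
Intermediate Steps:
q = 35 (q = 15 + 5*(-3*(-2) + (-1 - 1)) = 15 + 5*(6 - 2) = 15 + 5*4 = 15 + 20 = 35)
q*(3*4 + I(3, 3)) - 1*363 = 35*(3*4 + 3) - 1*363 = 35*(12 + 3) - 363 = 35*15 - 363 = 525 - 363 = 162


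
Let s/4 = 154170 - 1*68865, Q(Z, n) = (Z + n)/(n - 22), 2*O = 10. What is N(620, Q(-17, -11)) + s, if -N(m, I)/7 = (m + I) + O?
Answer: 11115689/33 ≈ 3.3684e+5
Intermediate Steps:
O = 5 (O = (½)*10 = 5)
Q(Z, n) = (Z + n)/(-22 + n)
s = 341220 (s = 4*(154170 - 1*68865) = 4*(154170 - 68865) = 4*85305 = 341220)
N(m, I) = -35 - 7*I - 7*m (N(m, I) = -7*((m + I) + 5) = -7*((I + m) + 5) = -7*(5 + I + m) = -35 - 7*I - 7*m)
N(620, Q(-17, -11)) + s = (-35 - 7*(-17 - 11)/(-22 - 11) - 7*620) + 341220 = (-35 - 7*(-28)/(-33) - 4340) + 341220 = (-35 - (-7)*(-28)/33 - 4340) + 341220 = (-35 - 7*28/33 - 4340) + 341220 = (-35 - 196/33 - 4340) + 341220 = -144571/33 + 341220 = 11115689/33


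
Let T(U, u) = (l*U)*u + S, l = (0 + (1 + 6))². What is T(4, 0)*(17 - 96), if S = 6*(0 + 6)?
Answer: -2844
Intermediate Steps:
S = 36 (S = 6*6 = 36)
l = 49 (l = (0 + 7)² = 7² = 49)
T(U, u) = 36 + 49*U*u (T(U, u) = (49*U)*u + 36 = 49*U*u + 36 = 36 + 49*U*u)
T(4, 0)*(17 - 96) = (36 + 49*4*0)*(17 - 96) = (36 + 0)*(-79) = 36*(-79) = -2844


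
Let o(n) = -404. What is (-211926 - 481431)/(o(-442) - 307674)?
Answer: 693357/308078 ≈ 2.2506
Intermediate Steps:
(-211926 - 481431)/(o(-442) - 307674) = (-211926 - 481431)/(-404 - 307674) = -693357/(-308078) = -693357*(-1/308078) = 693357/308078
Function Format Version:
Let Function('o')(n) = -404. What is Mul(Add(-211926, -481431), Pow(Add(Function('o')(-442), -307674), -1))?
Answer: Rational(693357, 308078) ≈ 2.2506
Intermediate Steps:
Mul(Add(-211926, -481431), Pow(Add(Function('o')(-442), -307674), -1)) = Mul(Add(-211926, -481431), Pow(Add(-404, -307674), -1)) = Mul(-693357, Pow(-308078, -1)) = Mul(-693357, Rational(-1, 308078)) = Rational(693357, 308078)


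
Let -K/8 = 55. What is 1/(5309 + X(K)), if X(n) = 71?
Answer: 1/5380 ≈ 0.00018587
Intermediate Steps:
K = -440 (K = -8*55 = -440)
1/(5309 + X(K)) = 1/(5309 + 71) = 1/5380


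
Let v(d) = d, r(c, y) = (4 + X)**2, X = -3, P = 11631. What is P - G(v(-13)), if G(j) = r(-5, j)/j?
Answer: 151204/13 ≈ 11631.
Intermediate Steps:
r(c, y) = 1 (r(c, y) = (4 - 3)**2 = 1**2 = 1)
G(j) = 1/j
P - G(v(-13)) = 11631 - 1/(-13) = 11631 - 1*(-1/13) = 11631 + 1/13 = 151204/13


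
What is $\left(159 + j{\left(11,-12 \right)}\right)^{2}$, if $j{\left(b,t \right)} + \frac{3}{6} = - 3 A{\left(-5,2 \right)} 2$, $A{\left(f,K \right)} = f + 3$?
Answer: $\frac{116281}{4} \approx 29070.0$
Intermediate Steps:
$A{\left(f,K \right)} = 3 + f$
$j{\left(b,t \right)} = \frac{23}{2}$ ($j{\left(b,t \right)} = - \frac{1}{2} + - 3 \left(3 - 5\right) 2 = - \frac{1}{2} + \left(-3\right) \left(-2\right) 2 = - \frac{1}{2} + 6 \cdot 2 = - \frac{1}{2} + 12 = \frac{23}{2}$)
$\left(159 + j{\left(11,-12 \right)}\right)^{2} = \left(159 + \frac{23}{2}\right)^{2} = \left(\frac{341}{2}\right)^{2} = \frac{116281}{4}$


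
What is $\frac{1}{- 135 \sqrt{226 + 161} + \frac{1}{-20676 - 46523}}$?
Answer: $\frac{67199}{31849610281773074} - \frac{1828860768405 \sqrt{43}}{31849610281773074} \approx -0.00037654$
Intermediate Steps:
$\frac{1}{- 135 \sqrt{226 + 161} + \frac{1}{-20676 - 46523}} = \frac{1}{- 135 \sqrt{387} + \frac{1}{-67199}} = \frac{1}{- 135 \cdot 3 \sqrt{43} - \frac{1}{67199}} = \frac{1}{- 405 \sqrt{43} - \frac{1}{67199}} = \frac{1}{- \frac{1}{67199} - 405 \sqrt{43}}$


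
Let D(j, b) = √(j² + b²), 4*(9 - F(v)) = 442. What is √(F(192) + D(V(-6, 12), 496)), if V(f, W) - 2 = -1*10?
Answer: √(-406 + 32*√3845)/2 ≈ 19.864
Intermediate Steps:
F(v) = -203/2 (F(v) = 9 - ¼*442 = 9 - 221/2 = -203/2)
V(f, W) = -8 (V(f, W) = 2 - 1*10 = 2 - 10 = -8)
D(j, b) = √(b² + j²)
√(F(192) + D(V(-6, 12), 496)) = √(-203/2 + √(496² + (-8)²)) = √(-203/2 + √(246016 + 64)) = √(-203/2 + √246080) = √(-203/2 + 8*√3845)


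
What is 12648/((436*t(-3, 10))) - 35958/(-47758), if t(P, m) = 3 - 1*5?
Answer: -35792988/2602811 ≈ -13.752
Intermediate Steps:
t(P, m) = -2 (t(P, m) = 3 - 5 = -2)
12648/((436*t(-3, 10))) - 35958/(-47758) = 12648/((436*(-2))) - 35958/(-47758) = 12648/(-872) - 35958*(-1/47758) = 12648*(-1/872) + 17979/23879 = -1581/109 + 17979/23879 = -35792988/2602811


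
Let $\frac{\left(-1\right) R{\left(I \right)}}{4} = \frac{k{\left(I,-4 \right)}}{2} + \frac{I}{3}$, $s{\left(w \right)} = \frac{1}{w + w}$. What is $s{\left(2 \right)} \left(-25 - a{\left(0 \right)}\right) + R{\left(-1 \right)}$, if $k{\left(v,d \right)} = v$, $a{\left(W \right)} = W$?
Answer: $- \frac{35}{12} \approx -2.9167$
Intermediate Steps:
$s{\left(w \right)} = \frac{1}{2 w}$
$R{\left(I \right)} = - \frac{10 I}{3}$ ($R{\left(I \right)} = - 4 \left(\frac{I}{2} + \frac{I}{3}\right) = - 4 \frac{5 I}{6} = - \frac{10 I}{3}$)
$s{\left(2 \right)} \left(-25 - a{\left(0 \right)}\right) + R{\left(-1 \right)} = \frac{1}{2 \cdot 2} \left(-25 - 0\right) - - \frac{10}{3} = \frac{1}{2} \cdot \frac{1}{2} \left(-25 + 0\right) + \frac{10}{3} = \frac{1}{4} \left(-25\right) + \frac{10}{3} = - \frac{25}{4} + \frac{10}{3} = - \frac{35}{12}$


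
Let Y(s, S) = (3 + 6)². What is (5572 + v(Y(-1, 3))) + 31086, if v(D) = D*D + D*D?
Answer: 49780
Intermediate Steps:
Y(s, S) = 81 (Y(s, S) = 9² = 81)
v(D) = 2*D² (v(D) = D² + D² = 2*D²)
(5572 + v(Y(-1, 3))) + 31086 = (5572 + 2*81²) + 31086 = (5572 + 2*6561) + 31086 = (5572 + 13122) + 31086 = 18694 + 31086 = 49780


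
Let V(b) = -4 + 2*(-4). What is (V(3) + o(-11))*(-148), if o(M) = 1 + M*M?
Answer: -16280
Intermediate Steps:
o(M) = 1 + M**2
V(b) = -12 (V(b) = -4 - 8 = -12)
(V(3) + o(-11))*(-148) = (-12 + (1 + (-11)**2))*(-148) = (-12 + (1 + 121))*(-148) = (-12 + 122)*(-148) = 110*(-148) = -16280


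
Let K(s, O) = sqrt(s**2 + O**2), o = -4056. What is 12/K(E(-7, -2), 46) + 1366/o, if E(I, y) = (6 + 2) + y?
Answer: -683/2028 + 3*sqrt(538)/269 ≈ -0.078107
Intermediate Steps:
E(I, y) = 8 + y
K(s, O) = sqrt(O**2 + s**2)
12/K(E(-7, -2), 46) + 1366/o = 12/(sqrt(46**2 + (8 - 2)**2)) + 1366/(-4056) = 12/(sqrt(2116 + 6**2)) + 1366*(-1/4056) = 12/(sqrt(2116 + 36)) - 683/2028 = 12/(sqrt(2152)) - 683/2028 = 12/((2*sqrt(538))) - 683/2028 = 12*(sqrt(538)/1076) - 683/2028 = 3*sqrt(538)/269 - 683/2028 = -683/2028 + 3*sqrt(538)/269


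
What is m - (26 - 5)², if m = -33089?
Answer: -33530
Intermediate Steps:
m - (26 - 5)² = -33089 - (26 - 5)² = -33089 - 1*21² = -33089 - 1*441 = -33089 - 441 = -33530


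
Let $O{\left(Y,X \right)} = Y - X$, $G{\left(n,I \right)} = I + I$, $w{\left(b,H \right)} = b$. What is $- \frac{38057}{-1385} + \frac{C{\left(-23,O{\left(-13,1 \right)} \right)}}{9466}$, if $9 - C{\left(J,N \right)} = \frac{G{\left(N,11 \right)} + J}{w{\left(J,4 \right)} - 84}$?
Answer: $\frac{19273910752}{701406935} \approx 27.479$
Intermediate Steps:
$G{\left(n,I \right)} = 2 I$
$C{\left(J,N \right)} = 9 - \frac{22 + J}{-84 + J}$ ($C{\left(J,N \right)} = 9 - \frac{2 \cdot 11 + J}{J - 84} = 9 - \frac{22 + J}{-84 + J}$)
$- \frac{38057}{-1385} + \frac{C{\left(-23,O{\left(-13,1 \right)} \right)}}{9466} = - \frac{38057}{-1385} + \frac{2 \frac{1}{-84 - 23} \left(-389 + 4 \left(-23\right)\right)}{9466} = \left(-38057\right) \left(- \frac{1}{1385}\right) + \frac{2 \left(-389 - 92\right)}{-107} \cdot \frac{1}{9466} = \frac{38057}{1385} + 2 \left(- \frac{1}{107}\right) \left(-481\right) \frac{1}{9466} = \frac{38057}{1385} + \frac{962}{107} \cdot \frac{1}{9466} = \frac{38057}{1385} + \frac{481}{506431} = \frac{19273910752}{701406935}$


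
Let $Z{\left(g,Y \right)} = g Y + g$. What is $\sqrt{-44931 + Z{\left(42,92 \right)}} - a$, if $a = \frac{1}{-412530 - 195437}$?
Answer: $\frac{1}{607967} + 5 i \sqrt{1641} \approx 1.6448 \cdot 10^{-6} + 202.55 i$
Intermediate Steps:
$Z{\left(g,Y \right)} = g + Y g$ ($Z{\left(g,Y \right)} = Y g + g = g + Y g$)
$a = - \frac{1}{607967}$ ($a = \frac{1}{-607967} = - \frac{1}{607967} \approx -1.6448 \cdot 10^{-6}$)
$\sqrt{-44931 + Z{\left(42,92 \right)}} - a = \sqrt{-44931 + 42 \left(1 + 92\right)} - - \frac{1}{607967} = \sqrt{-44931 + 42 \cdot 93} + \frac{1}{607967} = \sqrt{-44931 + 3906} + \frac{1}{607967} = \sqrt{-41025} + \frac{1}{607967} = 5 i \sqrt{1641} + \frac{1}{607967} = \frac{1}{607967} + 5 i \sqrt{1641}$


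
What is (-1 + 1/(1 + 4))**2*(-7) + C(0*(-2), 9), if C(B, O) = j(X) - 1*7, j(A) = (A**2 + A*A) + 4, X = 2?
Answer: 13/25 ≈ 0.52000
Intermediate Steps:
j(A) = 4 + 2*A**2 (j(A) = (A**2 + A**2) + 4 = 2*A**2 + 4 = 4 + 2*A**2)
C(B, O) = 5 (C(B, O) = (4 + 2*2**2) - 1*7 = (4 + 2*4) - 7 = (4 + 8) - 7 = 12 - 7 = 5)
(-1 + 1/(1 + 4))**2*(-7) + C(0*(-2), 9) = (-1 + 1/(1 + 4))**2*(-7) + 5 = (-1 + 1/5)**2*(-7) + 5 = (-4/5)**2*(-7) + 5 = (16/25)*(-7) + 5 = -112/25 + 5 = 13/25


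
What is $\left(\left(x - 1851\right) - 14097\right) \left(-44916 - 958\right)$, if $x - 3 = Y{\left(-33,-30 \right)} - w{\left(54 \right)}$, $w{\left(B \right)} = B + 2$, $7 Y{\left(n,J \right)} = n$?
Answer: $\frac{5139722960}{7} \approx 7.3425 \cdot 10^{8}$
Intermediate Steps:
$Y{\left(n,J \right)} = \frac{n}{7}$
$w{\left(B \right)} = 2 + B$
$x = - \frac{404}{7}$ ($x = 3 + \left(\frac{1}{7} \left(-33\right) - \left(2 + 54\right)\right) = 3 - \frac{425}{7} = - \frac{404}{7} \approx -57.714$)
$\left(\left(x - 1851\right) - 14097\right) \left(-44916 - 958\right) = \left(\left(- \frac{404}{7} - 1851\right) - 14097\right) \left(-44916 - 958\right) = \left(\left(- \frac{404}{7} - 1851\right) - 14097\right) \left(-45874\right) = \left(- \frac{13361}{7} - 14097\right) \left(-45874\right) = \left(- \frac{112040}{7}\right) \left(-45874\right) = \frac{5139722960}{7}$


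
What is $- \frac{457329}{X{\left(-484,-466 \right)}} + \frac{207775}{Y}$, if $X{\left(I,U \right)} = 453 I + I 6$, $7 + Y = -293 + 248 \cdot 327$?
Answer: $\frac{577144561}{124648029} \approx 4.6302$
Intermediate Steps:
$Y = 80796$ ($Y = -7 + \left(-293 + 248 \cdot 327\right) = -7 + \left(-293 + 81096\right) = -7 + 80803 = 80796$)
$X{\left(I,U \right)} = 459 I$ ($X{\left(I,U \right)} = 453 I + 6 I = 459 I$)
$- \frac{457329}{X{\left(-484,-466 \right)}} + \frac{207775}{Y} = - \frac{457329}{459 \left(-484\right)} + \frac{207775}{80796} = - \frac{457329}{-222156} + 207775 \cdot \frac{1}{80796} = \left(-457329\right) \left(- \frac{1}{222156}\right) + \frac{207775}{80796} = \frac{152443}{74052} + \frac{207775}{80796} = \frac{577144561}{124648029}$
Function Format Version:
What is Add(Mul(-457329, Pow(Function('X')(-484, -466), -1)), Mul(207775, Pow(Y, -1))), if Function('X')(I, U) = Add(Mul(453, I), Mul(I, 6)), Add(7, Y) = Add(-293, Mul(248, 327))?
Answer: Rational(577144561, 124648029) ≈ 4.6302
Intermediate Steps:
Y = 80796 (Y = Add(-7, Add(-293, Mul(248, 327))) = Add(-7, Add(-293, 81096)) = Add(-7, 80803) = 80796)
Function('X')(I, U) = Mul(459, I) (Function('X')(I, U) = Add(Mul(453, I), Mul(6, I)) = Mul(459, I))
Add(Mul(-457329, Pow(Function('X')(-484, -466), -1)), Mul(207775, Pow(Y, -1))) = Add(Mul(-457329, Pow(Mul(459, -484), -1)), Mul(207775, Pow(80796, -1))) = Add(Mul(-457329, Pow(-222156, -1)), Mul(207775, Rational(1, 80796))) = Add(Mul(-457329, Rational(-1, 222156)), Rational(207775, 80796)) = Add(Rational(152443, 74052), Rational(207775, 80796)) = Rational(577144561, 124648029)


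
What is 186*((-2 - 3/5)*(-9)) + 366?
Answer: 23592/5 ≈ 4718.4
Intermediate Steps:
186*((-2 - 3/5)*(-9)) + 366 = 186*((-2 - 3*⅕)*(-9)) + 366 = 186*((-2 - ⅗)*(-9)) + 366 = 186*(-13/5*(-9)) + 366 = 186*(117/5) + 366 = 21762/5 + 366 = 23592/5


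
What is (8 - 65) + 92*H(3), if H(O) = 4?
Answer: 311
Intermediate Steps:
(8 - 65) + 92*H(3) = (8 - 65) + 92*4 = -57 + 368 = 311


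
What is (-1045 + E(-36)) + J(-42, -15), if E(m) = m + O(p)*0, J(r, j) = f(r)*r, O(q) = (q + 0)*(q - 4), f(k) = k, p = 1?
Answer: 683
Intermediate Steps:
O(q) = q*(-4 + q)
J(r, j) = r**2 (J(r, j) = r*r = r**2)
E(m) = m (E(m) = m + (1*(-4 + 1))*0 = m + (1*(-3))*0 = m - 3*0 = m + 0 = m)
(-1045 + E(-36)) + J(-42, -15) = (-1045 - 36) + (-42)**2 = -1081 + 1764 = 683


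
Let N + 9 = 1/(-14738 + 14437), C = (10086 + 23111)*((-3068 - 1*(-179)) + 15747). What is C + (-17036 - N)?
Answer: 128475829700/301 ≈ 4.2683e+8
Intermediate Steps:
C = 426847026 (C = 33197*((-3068 + 179) + 15747) = 33197*(-2889 + 15747) = 33197*12858 = 426847026)
N = -2710/301 (N = -9 + 1/(-14738 + 14437) = -9 + 1/(-301) = -9 - 1/301 = -2710/301 ≈ -9.0033)
C + (-17036 - N) = 426847026 + (-17036 - 1*(-2710/301)) = 426847026 + (-17036 + 2710/301) = 426847026 - 5125126/301 = 128475829700/301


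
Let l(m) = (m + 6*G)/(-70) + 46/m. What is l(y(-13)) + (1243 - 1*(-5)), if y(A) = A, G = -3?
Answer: 1132863/910 ≈ 1244.9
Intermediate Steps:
l(m) = 9/35 + 46/m - m/70 (l(m) = (m + 6*(-3))/(-70) + 46/m = (m - 18)*(-1/70) + 46/m = (-18 + m)*(-1/70) + 46/m = (9/35 - m/70) + 46/m = 9/35 + 46/m - m/70)
l(y(-13)) + (1243 - 1*(-5)) = (1/70)*(3220 - 1*(-13)*(-18 - 13))/(-13) + (1243 - 1*(-5)) = (1/70)*(-1/13)*(3220 - 1*(-13)*(-31)) + (1243 + 5) = (1/70)*(-1/13)*(3220 - 403) + 1248 = (1/70)*(-1/13)*2817 + 1248 = -2817/910 + 1248 = 1132863/910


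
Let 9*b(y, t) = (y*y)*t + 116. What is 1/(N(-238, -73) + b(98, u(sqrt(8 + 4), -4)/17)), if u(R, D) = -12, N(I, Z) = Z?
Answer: -153/124445 ≈ -0.0012295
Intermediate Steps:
b(y, t) = 116/9 + t*y**2/9 (b(y, t) = ((y*y)*t + 116)/9 = (y**2*t + 116)/9 = (t*y**2 + 116)/9 = (116 + t*y**2)/9 = 116/9 + t*y**2/9)
1/(N(-238, -73) + b(98, u(sqrt(8 + 4), -4)/17)) = 1/(-73 + (116/9 + (1/9)*(-12/17)*98**2)) = 1/(-73 + (116/9 + (1/9)*(-12*1/17)*9604)) = 1/(-73 + (116/9 + (1/9)*(-12/17)*9604)) = 1/(-73 + (116/9 - 38416/51)) = 1/(-73 - 113276/153) = 1/(-124445/153) = -153/124445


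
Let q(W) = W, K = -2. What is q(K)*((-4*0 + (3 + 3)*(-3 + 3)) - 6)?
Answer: 12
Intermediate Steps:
q(K)*((-4*0 + (3 + 3)*(-3 + 3)) - 6) = -2*((-4*0 + (3 + 3)*(-3 + 3)) - 6) = -2*((0 + 6*0) - 6) = -2*((0 + 0) - 6) = -2*(0 - 6) = -2*(-6) = 12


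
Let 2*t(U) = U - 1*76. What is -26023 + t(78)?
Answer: -26022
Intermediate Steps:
t(U) = -38 + U/2 (t(U) = (U - 1*76)/2 = (U - 76)/2 = (-76 + U)/2 = -38 + U/2)
-26023 + t(78) = -26023 + (-38 + (½)*78) = -26023 + (-38 + 39) = -26023 + 1 = -26022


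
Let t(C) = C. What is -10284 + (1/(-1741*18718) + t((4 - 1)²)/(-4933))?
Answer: -1653223136610211/160756791454 ≈ -10284.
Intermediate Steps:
-10284 + (1/(-1741*18718) + t((4 - 1)²)/(-4933)) = -10284 + (1/(-1741*18718) + (4 - 1)²/(-4933)) = -10284 + (-1/1741*1/18718 + 3²*(-1/4933)) = -10284 + (-1/32588038 + 9*(-1/4933)) = -10284 + (-1/32588038 - 9/4933) = -10284 - 293297275/160756791454 = -1653223136610211/160756791454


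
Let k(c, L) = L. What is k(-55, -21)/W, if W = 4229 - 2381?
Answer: -1/88 ≈ -0.011364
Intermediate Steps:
W = 1848
k(-55, -21)/W = -21/1848 = -21*1/1848 = -1/88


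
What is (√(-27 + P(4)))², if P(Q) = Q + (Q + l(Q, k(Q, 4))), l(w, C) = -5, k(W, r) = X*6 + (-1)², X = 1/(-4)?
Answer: -24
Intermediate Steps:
X = -¼ ≈ -0.25000
k(W, r) = -½ (k(W, r) = -¼*6 + (-1)² = -3/2 + 1 = -½)
P(Q) = -5 + 2*Q (P(Q) = Q + (Q - 5) = Q + (-5 + Q) = -5 + 2*Q)
(√(-27 + P(4)))² = (√(-27 + (-5 + 2*4)))² = (√(-27 + (-5 + 8)))² = (√(-27 + 3))² = (√(-24))² = (2*I*√6)² = -24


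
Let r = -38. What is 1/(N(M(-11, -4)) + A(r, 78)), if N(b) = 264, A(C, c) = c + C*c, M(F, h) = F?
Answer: -1/2622 ≈ -0.00038139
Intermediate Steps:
1/(N(M(-11, -4)) + A(r, 78)) = 1/(264 + 78*(1 - 38)) = 1/(264 + 78*(-37)) = 1/(264 - 2886) = 1/(-2622) = -1/2622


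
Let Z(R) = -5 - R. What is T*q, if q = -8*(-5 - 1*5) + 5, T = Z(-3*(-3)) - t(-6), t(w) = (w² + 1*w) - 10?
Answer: -2890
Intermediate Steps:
t(w) = -10 + w + w² (t(w) = (w² + w) - 10 = (w + w²) - 10 = -10 + w + w²)
T = -34 (T = (-5 - (-3)*(-3)) - (-10 - 6 + (-6)²) = (-5 - 1*9) - (-10 - 6 + 36) = (-5 - 9) - 1*20 = -14 - 20 = -34)
q = 85 (q = -8*(-5 - 5) + 5 = -8*(-10) + 5 = 80 + 5 = 85)
T*q = -34*85 = -2890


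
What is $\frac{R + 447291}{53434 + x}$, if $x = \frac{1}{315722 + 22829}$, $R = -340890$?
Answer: $\frac{36022164951}{18090134135} \approx 1.9913$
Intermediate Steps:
$x = \frac{1}{338551} \approx 2.9538 \cdot 10^{-6}$
$\frac{R + 447291}{53434 + x} = \frac{-340890 + 447291}{53434 + \frac{1}{338551}} = \frac{106401}{\frac{18090134135}{338551}} = 106401 \cdot \frac{338551}{18090134135} = \frac{36022164951}{18090134135}$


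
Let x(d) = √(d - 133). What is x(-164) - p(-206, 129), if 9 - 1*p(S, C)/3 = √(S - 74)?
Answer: -27 + 3*I*√33 + 6*I*√70 ≈ -27.0 + 67.433*I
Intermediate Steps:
p(S, C) = 27 - 3*√(-74 + S) (p(S, C) = 27 - 3*√(S - 74) = 27 - 3*√(-74 + S))
x(d) = √(-133 + d)
x(-164) - p(-206, 129) = √(-133 - 164) - (27 - 3*√(-74 - 206)) = √(-297) - (27 - 6*I*√70) = 3*I*√33 - (27 - 6*I*√70) = 3*I*√33 + (-27 + 6*I*√70) = -27 + 3*I*√33 + 6*I*√70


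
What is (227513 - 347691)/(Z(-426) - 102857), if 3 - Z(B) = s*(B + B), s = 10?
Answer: 60089/47167 ≈ 1.2740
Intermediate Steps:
Z(B) = 3 - 20*B (Z(B) = 3 - 10*(B + B) = 3 - 10*2*B = 3 - 20*B)
(227513 - 347691)/(Z(-426) - 102857) = (227513 - 347691)/((3 - 20*(-426)) - 102857) = -120178/((3 + 8520) - 102857) = -120178/(8523 - 102857) = -120178/(-94334) = -120178*(-1/94334) = 60089/47167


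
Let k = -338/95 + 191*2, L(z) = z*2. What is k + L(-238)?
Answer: -9268/95 ≈ -97.558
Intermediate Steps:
L(z) = 2*z
k = 35952/95 (k = -338*1/95 + 382 = -338/95 + 382 = 35952/95 ≈ 378.44)
k + L(-238) = 35952/95 + 2*(-238) = 35952/95 - 476 = -9268/95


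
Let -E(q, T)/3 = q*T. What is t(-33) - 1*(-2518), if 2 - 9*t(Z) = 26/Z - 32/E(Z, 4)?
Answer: 2243822/891 ≈ 2518.3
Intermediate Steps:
E(q, T) = -3*T*q (E(q, T) = -3*q*T = -3*T*q)
t(Z) = 2/9 - 86/(27*Z) (t(Z) = 2/9 - (26/Z - 32*(-1/(12*Z)))/9 = 2/9 - (26/Z - (-8)/(3*Z))/9 = 2/9 - (26/Z + 8/(3*Z))/9 = 2/9 - 86/(27*Z))
t(-33) - 1*(-2518) = (2/27)*(-43 + 3*(-33))/(-33) - 1*(-2518) = (2/27)*(-1/33)*(-43 - 99) + 2518 = (2/27)*(-1/33)*(-142) + 2518 = 284/891 + 2518 = 2243822/891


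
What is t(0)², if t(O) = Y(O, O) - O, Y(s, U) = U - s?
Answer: 0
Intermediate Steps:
t(O) = -O (t(O) = (O - O) - O = 0 - O = -O)
t(0)² = (-1*0)² = 0² = 0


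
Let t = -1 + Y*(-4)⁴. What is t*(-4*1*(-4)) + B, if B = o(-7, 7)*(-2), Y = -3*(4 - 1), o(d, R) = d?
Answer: -36866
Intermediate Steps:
Y = -9 (Y = -3*3 = -9)
B = 14 (B = -7*(-2) = 14)
t = -2305 (t = -1 - 9*(-4)⁴ = -1 - 9*256 = -1 - 2304 = -2305)
t*(-4*1*(-4)) + B = -2305*(-4*1)*(-4) + 14 = -(-9220)*(-4) + 14 = -2305*16 + 14 = -36880 + 14 = -36866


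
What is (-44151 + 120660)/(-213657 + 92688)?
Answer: -8501/13441 ≈ -0.63247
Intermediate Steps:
(-44151 + 120660)/(-213657 + 92688) = 76509/(-120969) = 76509*(-1/120969) = -8501/13441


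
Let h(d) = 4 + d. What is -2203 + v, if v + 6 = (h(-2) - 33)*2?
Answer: -2271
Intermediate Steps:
v = -68 (v = -6 + ((4 - 2) - 33)*2 = -6 + (2 - 33)*2 = -6 - 31*2 = -6 - 62 = -68)
-2203 + v = -2203 - 68 = -2271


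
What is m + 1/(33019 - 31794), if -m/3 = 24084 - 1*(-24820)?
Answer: -179722199/1225 ≈ -1.4671e+5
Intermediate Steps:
m = -146712 (m = -3*(24084 - 1*(-24820)) = -3*(24084 + 24820) = -3*48904 = -146712)
m + 1/(33019 - 31794) = -146712 + 1/(33019 - 31794) = -146712 + 1/1225 = -179722199/1225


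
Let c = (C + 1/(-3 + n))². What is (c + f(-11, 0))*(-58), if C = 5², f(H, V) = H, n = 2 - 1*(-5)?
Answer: -290725/8 ≈ -36341.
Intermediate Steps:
n = 7 (n = 2 + 5 = 7)
C = 25
c = 10201/16 (c = (25 + 1/(-3 + 7))² = (25 + 1/4)² = (25 + ¼)² = (101/4)² = 10201/16 ≈ 637.56)
(c + f(-11, 0))*(-58) = (10201/16 - 11)*(-58) = (10025/16)*(-58) = -290725/8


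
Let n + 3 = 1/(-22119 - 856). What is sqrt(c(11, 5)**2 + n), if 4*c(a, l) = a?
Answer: 3*sqrt(171256569)/18380 ≈ 2.1360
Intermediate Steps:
c(a, l) = a/4
n = -68926/22975 (n = -3 + 1/(-22119 - 856) = -3 + 1/(-22975) = -3 - 1/22975 = -68926/22975 ≈ -3.0000)
sqrt(c(11, 5)**2 + n) = sqrt(((1/4)*11)**2 - 68926/22975) = sqrt((11/4)**2 - 68926/22975) = sqrt(121/16 - 68926/22975) = sqrt(1677159/367600) = 3*sqrt(171256569)/18380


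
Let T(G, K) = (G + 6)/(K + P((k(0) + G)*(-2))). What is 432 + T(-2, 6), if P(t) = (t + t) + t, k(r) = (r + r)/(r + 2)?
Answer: 3890/9 ≈ 432.22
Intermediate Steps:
k(r) = 2*r/(2 + r) (k(r) = (2*r)/(2 + r) = 2*r/(2 + r))
P(t) = 3*t (P(t) = 2*t + t = 3*t)
T(G, K) = (6 + G)/(K - 6*G) (T(G, K) = (G + 6)/(K + 3*((2*0/(2 + 0) + G)*(-2))) = (6 + G)/(K + 3*((2*0/2 + G)*(-2))) = (6 + G)/(K + 3*((2*0*(1/2) + G)*(-2))) = (6 + G)/(K + 3*((0 + G)*(-2))) = (6 + G)/(K + 3*(G*(-2))) = (6 + G)/(K + 3*(-2*G)) = (6 + G)/(K - 6*G))
432 + T(-2, 6) = 432 + (-6 - 1*(-2))/(-1*6 + 6*(-2)) = 432 + (-6 + 2)/(-6 - 12) = 432 - 4/(-18) = 432 - 1/18*(-4) = 432 + 2/9 = 3890/9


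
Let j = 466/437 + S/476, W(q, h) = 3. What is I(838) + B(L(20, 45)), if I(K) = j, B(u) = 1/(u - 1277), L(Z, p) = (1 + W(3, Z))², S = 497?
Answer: 79053899/37471876 ≈ 2.1097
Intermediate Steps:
L(Z, p) = 16 (L(Z, p) = (1 + 3)² = 4² = 16)
B(u) = 1/(-1277 + u)
j = 62715/29716 (j = 466/437 + 497/476 = 466*(1/437) + 497*(1/476) = 466/437 + 71/68 = 62715/29716 ≈ 2.1105)
I(K) = 62715/29716
I(838) + B(L(20, 45)) = 62715/29716 + 1/(-1277 + 16) = 62715/29716 + 1/(-1261) = 62715/29716 - 1/1261 = 79053899/37471876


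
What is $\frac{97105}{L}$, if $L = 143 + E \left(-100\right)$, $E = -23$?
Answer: $\frac{97105}{2443} \approx 39.748$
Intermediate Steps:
$L = 2443$ ($L = 143 - -2300 = 143 + 2300 = 2443$)
$\frac{97105}{L} = \frac{97105}{2443}$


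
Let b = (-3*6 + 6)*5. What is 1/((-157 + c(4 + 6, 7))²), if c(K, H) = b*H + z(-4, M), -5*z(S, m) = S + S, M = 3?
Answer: 25/8277129 ≈ 3.0204e-6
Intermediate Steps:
z(S, m) = -2*S/5 (z(S, m) = -(S + S)/5 = -2*S/5)
b = -60 (b = (-18 + 6)*5 = -12*5 = -60)
c(K, H) = 8/5 - 60*H (c(K, H) = -60*H - ⅖*(-4) = -60*H + 8/5 = 8/5 - 60*H)
1/((-157 + c(4 + 6, 7))²) = 1/((-157 + (8/5 - 60*7))²) = 1/((-157 + (8/5 - 420))²) = 1/((-157 - 2092/5)²) = 1/((-2877/5)²) = 1/(8277129/25) = 25/8277129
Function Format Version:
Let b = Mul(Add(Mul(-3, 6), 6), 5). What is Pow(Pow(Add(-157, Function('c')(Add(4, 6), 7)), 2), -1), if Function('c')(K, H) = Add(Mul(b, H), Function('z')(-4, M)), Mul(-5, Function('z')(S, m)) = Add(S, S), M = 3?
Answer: Rational(25, 8277129) ≈ 3.0204e-6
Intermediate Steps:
Function('z')(S, m) = Mul(Rational(-2, 5), S) (Function('z')(S, m) = Mul(Rational(-1, 5), Add(S, S)) = Mul(Rational(-1, 5), Mul(2, S)) = Mul(Rational(-2, 5), S))
b = -60 (b = Mul(Add(-18, 6), 5) = Mul(-12, 5) = -60)
Function('c')(K, H) = Add(Rational(8, 5), Mul(-60, H)) (Function('c')(K, H) = Add(Mul(-60, H), Mul(Rational(-2, 5), -4)) = Add(Mul(-60, H), Rational(8, 5)) = Add(Rational(8, 5), Mul(-60, H)))
Pow(Pow(Add(-157, Function('c')(Add(4, 6), 7)), 2), -1) = Pow(Pow(Add(-157, Add(Rational(8, 5), Mul(-60, 7))), 2), -1) = Pow(Pow(Add(-157, Add(Rational(8, 5), -420)), 2), -1) = Pow(Pow(Add(-157, Rational(-2092, 5)), 2), -1) = Pow(Pow(Rational(-2877, 5), 2), -1) = Pow(Rational(8277129, 25), -1) = Rational(25, 8277129)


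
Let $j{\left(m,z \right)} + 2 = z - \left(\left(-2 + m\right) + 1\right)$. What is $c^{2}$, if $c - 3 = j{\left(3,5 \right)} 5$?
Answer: $64$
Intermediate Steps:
$j{\left(m,z \right)} = -1 + z - m$ ($j{\left(m,z \right)} = -2 - \left(-1 + m - z\right) = -2 + \left(1 + z - m\right) = -1 + z - m$)
$c = 8$ ($c = 3 + \left(-1 + 5 - 3\right) 5 = 3 + 1 \cdot 5 = 3 + 5 = 8$)
$c^{2} = 8^{2} = 64$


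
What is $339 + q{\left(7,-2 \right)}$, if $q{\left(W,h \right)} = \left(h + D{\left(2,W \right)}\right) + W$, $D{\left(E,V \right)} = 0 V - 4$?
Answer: $340$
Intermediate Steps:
$D{\left(E,V \right)} = -4$ ($D{\left(E,V \right)} = 0 - 4 = -4$)
$q{\left(W,h \right)} = -4 + W + h$ ($q{\left(W,h \right)} = \left(h - 4\right) + W = \left(-4 + h\right) + W = -4 + W + h$)
$339 + q{\left(7,-2 \right)} = 339 - -1 = 339 + 1 = 340$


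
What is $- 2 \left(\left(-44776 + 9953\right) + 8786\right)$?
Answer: $52074$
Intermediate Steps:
$- 2 \left(\left(-44776 + 9953\right) + 8786\right) = - 2 \left(-34823 + 8786\right) = \left(-2\right) \left(-26037\right) = 52074$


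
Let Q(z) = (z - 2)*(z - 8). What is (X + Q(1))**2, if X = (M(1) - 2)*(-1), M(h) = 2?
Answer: 49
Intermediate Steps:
Q(z) = (-8 + z)*(-2 + z) (Q(z) = (-2 + z)*(-8 + z) = (-8 + z)*(-2 + z))
X = 0 (X = (2 - 2)*(-1) = 0*(-1) = 0)
(X + Q(1))**2 = (0 + (16 + 1**2 - 10*1))**2 = (0 + (16 + 1 - 10))**2 = (0 + 7)**2 = 7**2 = 49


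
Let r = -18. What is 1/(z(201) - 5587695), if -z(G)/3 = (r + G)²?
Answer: -1/5688162 ≈ -1.7580e-7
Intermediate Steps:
z(G) = -3*(-18 + G)²
1/(z(201) - 5587695) = 1/(-3*(-18 + 201)² - 5587695) = 1/(-3*183² - 5587695) = 1/(-3*33489 - 5587695) = 1/(-100467 - 5587695) = 1/(-5688162) = -1/5688162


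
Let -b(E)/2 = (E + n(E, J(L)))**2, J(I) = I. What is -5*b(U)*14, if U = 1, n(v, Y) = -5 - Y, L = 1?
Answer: 3500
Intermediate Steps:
b(E) = -2*(-6 + E)**2 (b(E) = -2*(E + (-5 - 1*1))**2 = -2*(E + (-5 - 1))**2 = -2*(E - 6)**2 = -2*(-6 + E)**2)
-5*b(U)*14 = -(-10)*(-6 + 1)**2*14 = -(-10)*(-5)**2*14 = -(-10)*25*14 = -5*(-50)*14 = 250*14 = 3500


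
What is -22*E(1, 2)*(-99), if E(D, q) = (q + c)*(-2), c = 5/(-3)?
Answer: -1452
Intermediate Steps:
c = -5/3 (c = 5*(-⅓) = -5/3 ≈ -1.6667)
E(D, q) = 10/3 - 2*q (E(D, q) = (q - 5/3)*(-2) = (-5/3 + q)*(-2) = 10/3 - 2*q)
-22*E(1, 2)*(-99) = -22*(10/3 - 2*2)*(-99) = -22*(10/3 - 4)*(-99) = -22*(-⅔)*(-99) = (44/3)*(-99) = -1452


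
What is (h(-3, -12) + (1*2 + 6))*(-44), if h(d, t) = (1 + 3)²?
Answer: -1056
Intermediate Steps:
h(d, t) = 16 (h(d, t) = 4² = 16)
(h(-3, -12) + (1*2 + 6))*(-44) = (16 + (1*2 + 6))*(-44) = (16 + (2 + 6))*(-44) = (16 + 8)*(-44) = 24*(-44) = -1056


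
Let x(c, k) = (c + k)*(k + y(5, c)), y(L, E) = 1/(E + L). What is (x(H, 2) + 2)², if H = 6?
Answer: 42436/121 ≈ 350.71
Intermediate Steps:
x(c, k) = (c + k)*(k + 1/(5 + c)) (x(c, k) = (c + k)*(k + 1/(c + 5)) = (c + k)*(k + 1/(5 + c)))
(x(H, 2) + 2)² = ((6 + 2 + 2*(5 + 6)*(6 + 2))/(5 + 6) + 2)² = ((6 + 2 + 2*11*8)/11 + 2)² = ((6 + 2 + 176)/11 + 2)² = ((1/11)*184 + 2)² = (184/11 + 2)² = (206/11)² = 42436/121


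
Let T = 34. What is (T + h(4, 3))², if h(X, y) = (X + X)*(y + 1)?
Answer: 4356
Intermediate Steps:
h(X, y) = 2*X*(1 + y) (h(X, y) = (2*X)*(1 + y) = 2*X*(1 + y))
(T + h(4, 3))² = (34 + 2*4*(1 + 3))² = (34 + 2*4*4)² = (34 + 32)² = 66² = 4356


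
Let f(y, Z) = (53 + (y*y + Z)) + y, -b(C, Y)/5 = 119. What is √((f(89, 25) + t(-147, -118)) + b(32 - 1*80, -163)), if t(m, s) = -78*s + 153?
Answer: 5*√674 ≈ 129.81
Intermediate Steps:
b(C, Y) = -595 (b(C, Y) = -5*119 = -595)
f(y, Z) = 53 + Z + y + y² (f(y, Z) = (53 + (y² + Z)) + y = (53 + (Z + y²)) + y = (53 + Z + y²) + y = 53 + Z + y + y²)
t(m, s) = 153 - 78*s
√((f(89, 25) + t(-147, -118)) + b(32 - 1*80, -163)) = √(((53 + 25 + 89 + 89²) + (153 - 78*(-118))) - 595) = √(((53 + 25 + 89 + 7921) + (153 + 9204)) - 595) = √((8088 + 9357) - 595) = √(17445 - 595) = √16850 = 5*√674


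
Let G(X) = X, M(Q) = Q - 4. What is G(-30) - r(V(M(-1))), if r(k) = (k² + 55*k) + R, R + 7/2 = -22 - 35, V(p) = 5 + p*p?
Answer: -5039/2 ≈ -2519.5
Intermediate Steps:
M(Q) = -4 + Q
V(p) = 5 + p²
R = -121/2 (R = -7/2 + (-22 - 35) = -7/2 - 57 = -121/2 ≈ -60.500)
r(k) = -121/2 + k² + 55*k (r(k) = (k² + 55*k) - 121/2 = -121/2 + k² + 55*k)
G(-30) - r(V(M(-1))) = -30 - (-121/2 + (5 + (-4 - 1)²)² + 55*(5 + (-4 - 1)²)) = -30 - (-121/2 + (5 + (-5)²)² + 55*(5 + (-5)²)) = -30 - (-121/2 + (5 + 25)² + 55*(5 + 25)) = -30 - (-121/2 + 30² + 55*30) = -30 - (-121/2 + 900 + 1650) = -30 - 1*4979/2 = -30 - 4979/2 = -5039/2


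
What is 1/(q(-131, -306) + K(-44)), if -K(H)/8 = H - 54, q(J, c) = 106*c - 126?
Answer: -1/31778 ≈ -3.1468e-5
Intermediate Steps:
q(J, c) = -126 + 106*c
K(H) = 432 - 8*H (K(H) = -8*(H - 54) = -8*(-54 + H) = 432 - 8*H)
1/(q(-131, -306) + K(-44)) = 1/((-126 + 106*(-306)) + (432 - 8*(-44))) = 1/((-126 - 32436) + (432 + 352)) = 1/(-32562 + 784) = 1/(-31778) = -1/31778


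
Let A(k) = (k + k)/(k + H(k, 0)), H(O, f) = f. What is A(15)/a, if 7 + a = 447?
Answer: 1/220 ≈ 0.0045455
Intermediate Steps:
a = 440 (a = -7 + 447 = 440)
A(k) = 2 (A(k) = (k + k)/(k + 0) = (2*k)/k = 2)
A(15)/a = 2/440 = 2*(1/440) = 1/220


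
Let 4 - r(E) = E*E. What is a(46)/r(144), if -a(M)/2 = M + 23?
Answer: 69/10366 ≈ 0.0066564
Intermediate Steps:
r(E) = 4 - E² (r(E) = 4 - E*E = 4 - E²)
a(M) = -46 - 2*M (a(M) = -2*(M + 23) = -2*(23 + M) = -46 - 2*M)
a(46)/r(144) = (-46 - 2*46)/(4 - 1*144²) = (-46 - 92)/(4 - 1*20736) = -138/(4 - 20736) = -138/(-20732) = -138*(-1/20732) = 69/10366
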